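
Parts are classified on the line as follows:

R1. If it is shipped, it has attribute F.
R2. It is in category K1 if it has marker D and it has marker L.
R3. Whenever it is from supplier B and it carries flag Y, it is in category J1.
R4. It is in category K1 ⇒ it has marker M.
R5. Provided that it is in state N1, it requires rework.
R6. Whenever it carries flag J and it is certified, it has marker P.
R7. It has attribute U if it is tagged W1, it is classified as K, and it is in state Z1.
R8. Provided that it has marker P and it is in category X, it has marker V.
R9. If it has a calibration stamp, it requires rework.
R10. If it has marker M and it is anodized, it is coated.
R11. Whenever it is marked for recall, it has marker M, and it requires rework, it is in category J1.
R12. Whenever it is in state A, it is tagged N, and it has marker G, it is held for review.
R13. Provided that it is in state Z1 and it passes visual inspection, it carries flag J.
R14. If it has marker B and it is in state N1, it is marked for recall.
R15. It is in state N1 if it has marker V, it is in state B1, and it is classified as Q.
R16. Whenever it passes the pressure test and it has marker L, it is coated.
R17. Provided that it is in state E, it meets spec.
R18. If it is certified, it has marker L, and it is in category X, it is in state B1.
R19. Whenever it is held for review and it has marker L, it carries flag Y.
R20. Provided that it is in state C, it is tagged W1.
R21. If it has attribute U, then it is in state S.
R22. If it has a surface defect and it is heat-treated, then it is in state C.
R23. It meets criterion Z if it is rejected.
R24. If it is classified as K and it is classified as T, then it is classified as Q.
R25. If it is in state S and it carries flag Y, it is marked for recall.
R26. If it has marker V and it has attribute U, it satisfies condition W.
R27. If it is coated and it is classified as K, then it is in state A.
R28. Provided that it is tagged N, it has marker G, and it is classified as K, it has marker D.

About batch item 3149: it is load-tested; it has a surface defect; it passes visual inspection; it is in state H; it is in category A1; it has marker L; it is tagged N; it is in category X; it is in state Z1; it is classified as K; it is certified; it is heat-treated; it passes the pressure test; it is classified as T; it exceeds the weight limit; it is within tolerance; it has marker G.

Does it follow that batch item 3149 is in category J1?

Yes

By R13 (it is in state Z1, it passes visual inspection): it carries flag J.
By R16 (it passes the pressure test, it has marker L): it is coated.
By R18 (it is certified, it has marker L, it is in category X): it is in state B1.
By R22 (it has a surface defect, it is heat-treated): it is in state C.
By R24 (it is classified as K, it is classified as T): it is classified as Q.
By R27 (it is coated, it is classified as K): it is in state A.
By R28 (it is tagged N, it has marker G, it is classified as K): it has marker D.
By R2 (it has marker D, it has marker L): it is in category K1.
By R4 (it is in category K1): it has marker M.
By R6 (it carries flag J, it is certified): it has marker P.
By R8 (it has marker P, it is in category X): it has marker V.
By R12 (it is in state A, it is tagged N, it has marker G): it is held for review.
By R15 (it has marker V, it is in state B1, it is classified as Q): it is in state N1.
By R19 (it is held for review, it has marker L): it carries flag Y.
By R20 (it is in state C): it is tagged W1.
By R5 (it is in state N1): it requires rework.
By R7 (it is tagged W1, it is classified as K, it is in state Z1): it has attribute U.
By R21 (it has attribute U): it is in state S.
By R25 (it is in state S, it carries flag Y): it is marked for recall.
By R11 (it is marked for recall, it has marker M, it requires rework): it is in category J1.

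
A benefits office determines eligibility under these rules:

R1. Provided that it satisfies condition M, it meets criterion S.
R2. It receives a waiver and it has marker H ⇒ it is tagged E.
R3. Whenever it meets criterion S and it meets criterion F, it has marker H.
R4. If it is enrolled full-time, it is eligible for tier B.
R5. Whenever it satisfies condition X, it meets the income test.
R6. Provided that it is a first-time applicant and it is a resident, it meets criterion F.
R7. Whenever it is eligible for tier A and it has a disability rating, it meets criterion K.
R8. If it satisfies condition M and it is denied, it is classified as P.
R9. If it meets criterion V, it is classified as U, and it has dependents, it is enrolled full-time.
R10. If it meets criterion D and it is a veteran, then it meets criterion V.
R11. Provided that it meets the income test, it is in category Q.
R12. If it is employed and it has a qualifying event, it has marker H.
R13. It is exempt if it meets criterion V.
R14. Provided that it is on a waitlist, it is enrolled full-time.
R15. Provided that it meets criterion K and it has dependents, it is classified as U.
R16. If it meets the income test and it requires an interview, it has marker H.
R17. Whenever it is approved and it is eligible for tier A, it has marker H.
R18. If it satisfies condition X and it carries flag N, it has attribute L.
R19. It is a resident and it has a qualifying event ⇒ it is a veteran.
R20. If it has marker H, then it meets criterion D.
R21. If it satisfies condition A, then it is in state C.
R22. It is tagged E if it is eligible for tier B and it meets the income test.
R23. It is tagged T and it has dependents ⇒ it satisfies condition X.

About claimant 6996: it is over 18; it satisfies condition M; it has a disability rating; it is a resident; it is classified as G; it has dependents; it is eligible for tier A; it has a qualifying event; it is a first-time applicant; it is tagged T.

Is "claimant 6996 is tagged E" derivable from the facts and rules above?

Yes

By R1 (it satisfies condition M): it meets criterion S.
By R6 (it is a first-time applicant, it is a resident): it meets criterion F.
By R7 (it is eligible for tier A, it has a disability rating): it meets criterion K.
By R15 (it meets criterion K, it has dependents): it is classified as U.
By R19 (it is a resident, it has a qualifying event): it is a veteran.
By R23 (it is tagged T, it has dependents): it satisfies condition X.
By R3 (it meets criterion S, it meets criterion F): it has marker H.
By R5 (it satisfies condition X): it meets the income test.
By R20 (it has marker H): it meets criterion D.
By R10 (it meets criterion D, it is a veteran): it meets criterion V.
By R9 (it meets criterion V, it is classified as U, it has dependents): it is enrolled full-time.
By R4 (it is enrolled full-time): it is eligible for tier B.
By R22 (it is eligible for tier B, it meets the income test): it is tagged E.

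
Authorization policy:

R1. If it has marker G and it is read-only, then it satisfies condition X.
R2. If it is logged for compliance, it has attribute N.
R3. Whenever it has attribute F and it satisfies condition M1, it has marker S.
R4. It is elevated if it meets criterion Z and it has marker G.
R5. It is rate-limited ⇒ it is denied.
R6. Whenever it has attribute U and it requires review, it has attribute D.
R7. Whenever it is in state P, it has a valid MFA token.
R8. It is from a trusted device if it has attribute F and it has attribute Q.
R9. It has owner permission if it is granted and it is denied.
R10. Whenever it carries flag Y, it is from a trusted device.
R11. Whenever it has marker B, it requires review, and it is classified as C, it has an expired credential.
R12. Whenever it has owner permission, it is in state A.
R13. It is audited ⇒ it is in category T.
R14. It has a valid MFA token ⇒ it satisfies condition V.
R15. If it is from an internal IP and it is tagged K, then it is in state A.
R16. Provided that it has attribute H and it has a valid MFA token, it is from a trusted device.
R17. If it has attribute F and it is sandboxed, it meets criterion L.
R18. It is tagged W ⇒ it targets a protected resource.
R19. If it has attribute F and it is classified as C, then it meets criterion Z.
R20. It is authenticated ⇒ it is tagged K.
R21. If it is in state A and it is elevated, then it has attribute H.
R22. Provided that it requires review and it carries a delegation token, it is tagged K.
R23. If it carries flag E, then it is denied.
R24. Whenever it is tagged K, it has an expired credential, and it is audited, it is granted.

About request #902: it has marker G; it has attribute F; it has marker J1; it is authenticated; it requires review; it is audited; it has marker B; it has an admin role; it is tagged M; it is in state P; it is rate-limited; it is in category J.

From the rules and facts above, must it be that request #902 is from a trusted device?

Forward chaining from the given facts derives: is denied, has a valid MFA token, is in category T, satisfies condition V, is tagged K.
Rules concluding "it is from a trusted device": R8 needs "it has attribute Q"; R10 needs "it carries flag Y"; R16 needs "it has attribute H" — none of these are established.

No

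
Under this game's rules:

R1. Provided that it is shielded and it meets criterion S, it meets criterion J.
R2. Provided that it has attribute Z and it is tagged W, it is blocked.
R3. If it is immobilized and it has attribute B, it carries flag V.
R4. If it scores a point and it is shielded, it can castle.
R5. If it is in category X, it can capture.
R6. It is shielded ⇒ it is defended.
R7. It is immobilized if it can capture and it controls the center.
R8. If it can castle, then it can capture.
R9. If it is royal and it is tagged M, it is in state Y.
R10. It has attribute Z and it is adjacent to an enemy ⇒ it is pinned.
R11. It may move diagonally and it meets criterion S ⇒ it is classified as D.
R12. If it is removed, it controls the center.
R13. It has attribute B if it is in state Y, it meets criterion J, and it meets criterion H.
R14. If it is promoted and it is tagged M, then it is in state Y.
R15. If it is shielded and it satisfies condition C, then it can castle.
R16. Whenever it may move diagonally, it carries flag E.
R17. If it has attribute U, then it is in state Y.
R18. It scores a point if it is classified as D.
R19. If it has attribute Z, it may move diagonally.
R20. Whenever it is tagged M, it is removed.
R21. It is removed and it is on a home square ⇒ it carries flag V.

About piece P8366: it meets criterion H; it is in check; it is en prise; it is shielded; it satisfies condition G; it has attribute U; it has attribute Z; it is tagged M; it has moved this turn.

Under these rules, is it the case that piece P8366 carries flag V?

Forward chaining from the given facts derives: is defended, is in state Y, may move diagonally, is removed, controls the center, carries flag E.
Rules concluding "it carries flag V": R3 needs "it is immobilized"; R21 needs "it is on a home square" — none of these are established.

No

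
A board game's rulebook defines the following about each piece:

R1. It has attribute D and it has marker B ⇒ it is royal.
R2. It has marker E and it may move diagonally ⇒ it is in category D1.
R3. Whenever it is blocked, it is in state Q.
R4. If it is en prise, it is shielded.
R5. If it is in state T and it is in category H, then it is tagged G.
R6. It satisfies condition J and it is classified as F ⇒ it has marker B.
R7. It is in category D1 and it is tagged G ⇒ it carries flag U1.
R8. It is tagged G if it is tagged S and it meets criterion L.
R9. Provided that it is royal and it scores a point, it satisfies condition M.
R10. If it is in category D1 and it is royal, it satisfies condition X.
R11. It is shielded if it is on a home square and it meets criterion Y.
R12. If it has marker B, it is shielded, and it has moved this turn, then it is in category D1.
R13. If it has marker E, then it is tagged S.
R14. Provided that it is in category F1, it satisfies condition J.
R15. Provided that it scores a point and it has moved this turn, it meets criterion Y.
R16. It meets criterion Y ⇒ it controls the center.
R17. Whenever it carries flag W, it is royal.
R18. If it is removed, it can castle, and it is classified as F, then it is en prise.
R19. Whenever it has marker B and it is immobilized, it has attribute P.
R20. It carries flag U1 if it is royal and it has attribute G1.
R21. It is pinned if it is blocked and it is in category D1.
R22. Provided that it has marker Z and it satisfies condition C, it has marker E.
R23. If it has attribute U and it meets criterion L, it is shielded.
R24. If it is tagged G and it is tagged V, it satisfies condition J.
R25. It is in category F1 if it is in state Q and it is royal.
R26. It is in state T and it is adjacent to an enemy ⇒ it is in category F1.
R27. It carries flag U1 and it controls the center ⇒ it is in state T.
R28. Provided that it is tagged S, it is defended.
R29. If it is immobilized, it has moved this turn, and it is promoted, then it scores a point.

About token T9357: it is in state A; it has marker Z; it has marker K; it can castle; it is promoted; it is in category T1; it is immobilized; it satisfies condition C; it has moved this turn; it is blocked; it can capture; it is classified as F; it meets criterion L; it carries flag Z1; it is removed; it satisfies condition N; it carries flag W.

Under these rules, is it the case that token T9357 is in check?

Forward chaining from the given facts derives: is in state Q, is royal, is en prise, has marker E, is in category F1, scores a point, is shielded, satisfies condition M, is tagged S, satisfies condition J, meets criterion Y, controls the center, is defended, has marker B, is tagged G, is in category D1, has attribute P, is pinned, carries flag U1, satisfies condition X, is in state T.
No rule has "it is in check" as its conclusion, and it is not among the given facts.

No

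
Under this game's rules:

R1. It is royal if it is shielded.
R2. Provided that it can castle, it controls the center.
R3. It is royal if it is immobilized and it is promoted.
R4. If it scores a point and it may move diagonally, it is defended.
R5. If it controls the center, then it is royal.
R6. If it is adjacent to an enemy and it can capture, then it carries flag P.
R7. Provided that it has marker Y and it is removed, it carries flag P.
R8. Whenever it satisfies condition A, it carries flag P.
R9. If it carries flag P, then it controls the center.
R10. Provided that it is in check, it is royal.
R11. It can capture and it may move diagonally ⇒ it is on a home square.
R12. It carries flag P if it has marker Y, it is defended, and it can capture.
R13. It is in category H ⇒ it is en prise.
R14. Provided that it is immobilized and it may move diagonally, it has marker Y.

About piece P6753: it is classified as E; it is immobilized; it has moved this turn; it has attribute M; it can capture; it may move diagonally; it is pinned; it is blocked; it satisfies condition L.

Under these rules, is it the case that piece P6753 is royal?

Forward chaining from the given facts derives: is on a home square, has marker Y.
Rules concluding "it is royal": R1 needs "it is shielded"; R3 needs "it is promoted"; R5 needs "it controls the center"; R10 needs "it is in check" — none of these are established.

No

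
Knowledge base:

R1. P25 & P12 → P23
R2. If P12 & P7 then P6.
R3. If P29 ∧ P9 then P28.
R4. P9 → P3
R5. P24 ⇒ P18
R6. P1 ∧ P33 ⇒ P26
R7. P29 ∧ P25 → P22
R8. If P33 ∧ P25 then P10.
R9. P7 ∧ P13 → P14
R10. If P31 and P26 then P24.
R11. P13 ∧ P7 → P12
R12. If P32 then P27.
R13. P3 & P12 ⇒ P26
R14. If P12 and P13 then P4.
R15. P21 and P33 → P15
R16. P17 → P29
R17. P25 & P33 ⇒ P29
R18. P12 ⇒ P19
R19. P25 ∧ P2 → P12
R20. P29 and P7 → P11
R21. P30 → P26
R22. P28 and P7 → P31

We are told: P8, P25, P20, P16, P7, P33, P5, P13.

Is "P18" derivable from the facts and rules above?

No

Forward chaining from the given facts derives: P10, P14, P12, P4, P29, P19, P11, P23, P6, P22.
The only rule concluding P18 is R5, which needs P24; that is never established.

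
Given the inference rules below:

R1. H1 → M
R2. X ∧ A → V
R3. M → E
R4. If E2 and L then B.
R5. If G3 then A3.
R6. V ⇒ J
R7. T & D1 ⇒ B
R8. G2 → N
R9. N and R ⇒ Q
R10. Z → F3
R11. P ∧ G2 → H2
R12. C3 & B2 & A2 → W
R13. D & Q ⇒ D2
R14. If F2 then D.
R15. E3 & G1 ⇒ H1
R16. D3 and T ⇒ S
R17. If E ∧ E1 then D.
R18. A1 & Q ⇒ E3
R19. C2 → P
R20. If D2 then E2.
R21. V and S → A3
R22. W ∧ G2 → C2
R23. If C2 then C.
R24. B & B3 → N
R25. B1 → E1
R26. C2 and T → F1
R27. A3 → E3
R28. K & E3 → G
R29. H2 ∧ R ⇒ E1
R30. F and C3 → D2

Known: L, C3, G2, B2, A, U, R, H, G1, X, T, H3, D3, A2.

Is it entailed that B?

Yes

V  (by R2: X, A)
N  (by R8: G2)
Q  (by R9: N, R)
W  (by R12: C3, B2, A2)
S  (by R16: D3, T)
A3  (by R21: V, S)
C2  (by R22: W, G2)
E3  (by R27: A3)
H1  (by R15: E3, G1)
P  (by R19: C2)
M  (by R1: H1)
E  (by R3: M)
H2  (by R11: P, G2)
E1  (by R29: H2, R)
D  (by R17: E, E1)
D2  (by R13: D, Q)
E2  (by R20: D2)
B  (by R4: E2, L)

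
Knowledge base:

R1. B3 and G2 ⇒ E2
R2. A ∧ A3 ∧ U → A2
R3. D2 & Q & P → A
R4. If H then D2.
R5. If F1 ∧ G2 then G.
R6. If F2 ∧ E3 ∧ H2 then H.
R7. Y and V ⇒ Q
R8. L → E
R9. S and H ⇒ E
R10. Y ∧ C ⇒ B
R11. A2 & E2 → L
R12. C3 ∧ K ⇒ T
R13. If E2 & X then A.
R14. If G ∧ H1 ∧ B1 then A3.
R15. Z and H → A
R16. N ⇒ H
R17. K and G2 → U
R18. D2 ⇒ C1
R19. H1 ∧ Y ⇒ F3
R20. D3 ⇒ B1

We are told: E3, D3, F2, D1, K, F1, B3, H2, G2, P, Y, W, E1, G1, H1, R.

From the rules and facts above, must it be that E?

Forward chaining from the given facts derives: E2, G, H, U, F3, B1, D2, A3, C1.
Rules concluding E: R8 needs L; R9 needs S — none of these are established.

No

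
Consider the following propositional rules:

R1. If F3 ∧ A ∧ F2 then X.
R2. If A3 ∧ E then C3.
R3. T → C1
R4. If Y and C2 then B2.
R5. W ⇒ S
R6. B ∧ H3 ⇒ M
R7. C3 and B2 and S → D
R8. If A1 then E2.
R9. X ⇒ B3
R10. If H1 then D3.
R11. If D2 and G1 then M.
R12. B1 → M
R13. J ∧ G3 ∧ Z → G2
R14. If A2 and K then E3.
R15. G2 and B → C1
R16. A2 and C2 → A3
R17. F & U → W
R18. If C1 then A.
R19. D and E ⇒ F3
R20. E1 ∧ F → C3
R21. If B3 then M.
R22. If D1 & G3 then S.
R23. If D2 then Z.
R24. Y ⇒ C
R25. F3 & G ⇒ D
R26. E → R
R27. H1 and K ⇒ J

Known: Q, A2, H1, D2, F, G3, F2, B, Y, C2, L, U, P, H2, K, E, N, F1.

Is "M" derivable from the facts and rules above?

B2  (by R4: Y, C2)
A3  (by R16: A2, C2)
W  (by R17: F, U)
Z  (by R23: D2)
J  (by R27: H1, K)
C3  (by R2: A3, E)
S  (by R5: W)
D  (by R7: C3, B2, S)
G2  (by R13: J, G3, Z)
C1  (by R15: G2, B)
A  (by R18: C1)
F3  (by R19: D, E)
X  (by R1: F3, A, F2)
B3  (by R9: X)
M  (by R21: B3)

Yes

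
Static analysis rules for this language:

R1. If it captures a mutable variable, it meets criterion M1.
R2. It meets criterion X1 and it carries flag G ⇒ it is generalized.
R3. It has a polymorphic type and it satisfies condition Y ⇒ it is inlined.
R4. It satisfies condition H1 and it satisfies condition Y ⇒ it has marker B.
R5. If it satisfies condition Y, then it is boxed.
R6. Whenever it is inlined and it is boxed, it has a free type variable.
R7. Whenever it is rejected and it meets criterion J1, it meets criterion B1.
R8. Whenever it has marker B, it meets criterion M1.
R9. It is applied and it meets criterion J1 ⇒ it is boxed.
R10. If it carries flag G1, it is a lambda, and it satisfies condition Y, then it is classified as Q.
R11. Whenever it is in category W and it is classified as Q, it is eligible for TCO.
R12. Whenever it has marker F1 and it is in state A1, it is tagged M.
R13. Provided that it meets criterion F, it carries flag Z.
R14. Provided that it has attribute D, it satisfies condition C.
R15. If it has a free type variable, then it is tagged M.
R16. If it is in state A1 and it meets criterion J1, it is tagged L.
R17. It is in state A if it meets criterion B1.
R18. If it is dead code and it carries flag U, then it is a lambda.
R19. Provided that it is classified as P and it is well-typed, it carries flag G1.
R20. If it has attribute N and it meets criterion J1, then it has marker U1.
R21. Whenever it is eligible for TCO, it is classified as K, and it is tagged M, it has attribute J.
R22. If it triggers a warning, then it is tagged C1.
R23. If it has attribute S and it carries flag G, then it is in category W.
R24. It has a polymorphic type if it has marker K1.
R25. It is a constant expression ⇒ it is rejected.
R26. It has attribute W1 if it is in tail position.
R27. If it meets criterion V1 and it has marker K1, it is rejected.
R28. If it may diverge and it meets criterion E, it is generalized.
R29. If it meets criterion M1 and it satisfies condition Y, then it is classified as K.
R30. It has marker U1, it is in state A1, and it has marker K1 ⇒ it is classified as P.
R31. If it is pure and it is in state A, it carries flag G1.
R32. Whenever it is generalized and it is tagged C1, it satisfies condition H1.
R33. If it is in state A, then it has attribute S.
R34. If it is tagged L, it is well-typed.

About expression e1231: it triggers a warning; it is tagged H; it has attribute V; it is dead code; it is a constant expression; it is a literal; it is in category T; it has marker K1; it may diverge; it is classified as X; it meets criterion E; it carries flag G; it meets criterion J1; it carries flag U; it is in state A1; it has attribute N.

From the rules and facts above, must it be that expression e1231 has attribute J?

Forward chaining from the given facts derives: is tagged L, is a lambda, has marker U1, is tagged C1, has a polymorphic type, is rejected, is generalized, is classified as P, satisfies condition H1, is well-typed, meets criterion B1, is in state A, carries flag G1, has attribute S, is in category W.
The only rule concluding "it has attribute J" is R21, which needs "it is eligible for TCO"; that is never established.

No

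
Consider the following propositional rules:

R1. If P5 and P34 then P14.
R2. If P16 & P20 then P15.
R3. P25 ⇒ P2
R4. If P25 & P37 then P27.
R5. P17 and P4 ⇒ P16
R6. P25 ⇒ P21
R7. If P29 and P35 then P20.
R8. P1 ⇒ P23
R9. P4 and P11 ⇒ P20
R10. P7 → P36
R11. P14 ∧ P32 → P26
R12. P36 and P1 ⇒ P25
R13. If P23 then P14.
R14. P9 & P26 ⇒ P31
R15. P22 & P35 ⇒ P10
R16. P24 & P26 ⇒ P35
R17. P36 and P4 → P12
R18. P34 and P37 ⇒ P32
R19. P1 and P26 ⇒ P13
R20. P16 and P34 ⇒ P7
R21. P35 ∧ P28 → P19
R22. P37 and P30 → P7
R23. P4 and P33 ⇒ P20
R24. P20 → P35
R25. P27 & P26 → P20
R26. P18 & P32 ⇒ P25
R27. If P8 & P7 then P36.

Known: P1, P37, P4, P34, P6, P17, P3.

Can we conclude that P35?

Yes

P16  (by R5: P17, P4)
P23  (by R8: P1)
P14  (by R13: P23)
P32  (by R18: P34, P37)
P7  (by R20: P16, P34)
P36  (by R10: P7)
P26  (by R11: P14, P32)
P25  (by R12: P36, P1)
P27  (by R4: P25, P37)
P20  (by R25: P27, P26)
P35  (by R24: P20)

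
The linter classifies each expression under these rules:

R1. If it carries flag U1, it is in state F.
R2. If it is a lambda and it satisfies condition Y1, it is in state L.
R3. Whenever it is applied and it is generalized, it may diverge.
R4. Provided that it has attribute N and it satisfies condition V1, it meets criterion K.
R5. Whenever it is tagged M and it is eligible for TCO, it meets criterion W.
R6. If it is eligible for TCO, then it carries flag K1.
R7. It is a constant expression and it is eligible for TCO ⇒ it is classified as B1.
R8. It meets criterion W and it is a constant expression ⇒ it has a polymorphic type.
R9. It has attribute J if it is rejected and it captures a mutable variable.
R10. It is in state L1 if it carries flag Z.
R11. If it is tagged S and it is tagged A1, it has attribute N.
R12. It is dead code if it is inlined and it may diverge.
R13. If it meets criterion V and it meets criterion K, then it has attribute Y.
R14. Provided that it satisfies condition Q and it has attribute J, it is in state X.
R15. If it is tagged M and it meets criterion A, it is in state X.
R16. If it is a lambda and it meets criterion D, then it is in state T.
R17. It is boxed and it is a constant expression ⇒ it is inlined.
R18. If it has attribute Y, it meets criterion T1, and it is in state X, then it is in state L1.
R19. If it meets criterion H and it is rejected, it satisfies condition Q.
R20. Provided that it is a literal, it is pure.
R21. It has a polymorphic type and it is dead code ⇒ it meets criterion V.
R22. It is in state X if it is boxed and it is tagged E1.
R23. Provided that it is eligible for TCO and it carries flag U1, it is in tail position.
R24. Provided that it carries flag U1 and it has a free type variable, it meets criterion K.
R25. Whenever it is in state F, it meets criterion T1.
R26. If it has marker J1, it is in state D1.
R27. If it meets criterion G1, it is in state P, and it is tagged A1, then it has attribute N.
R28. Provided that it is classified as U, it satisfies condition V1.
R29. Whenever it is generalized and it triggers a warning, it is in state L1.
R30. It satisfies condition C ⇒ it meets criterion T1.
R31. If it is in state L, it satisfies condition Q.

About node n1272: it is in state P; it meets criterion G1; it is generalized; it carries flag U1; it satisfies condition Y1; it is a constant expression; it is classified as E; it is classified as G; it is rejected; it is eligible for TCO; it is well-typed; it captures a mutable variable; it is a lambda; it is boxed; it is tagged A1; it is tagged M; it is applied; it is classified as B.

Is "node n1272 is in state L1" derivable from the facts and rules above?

Forward chaining from the given facts derives: is in state F, is in state L, may diverge, meets criterion W, carries flag K1, is classified as B1, has a polymorphic type, has attribute J, is inlined, is in tail position, meets criterion T1, has attribute N, satisfies condition Q, is dead code, is in state X, meets criterion V.
Rules concluding "it is in state L1": R10 needs "it carries flag Z"; R18 needs "it has attribute Y"; R29 needs "it triggers a warning" — none of these are established.

No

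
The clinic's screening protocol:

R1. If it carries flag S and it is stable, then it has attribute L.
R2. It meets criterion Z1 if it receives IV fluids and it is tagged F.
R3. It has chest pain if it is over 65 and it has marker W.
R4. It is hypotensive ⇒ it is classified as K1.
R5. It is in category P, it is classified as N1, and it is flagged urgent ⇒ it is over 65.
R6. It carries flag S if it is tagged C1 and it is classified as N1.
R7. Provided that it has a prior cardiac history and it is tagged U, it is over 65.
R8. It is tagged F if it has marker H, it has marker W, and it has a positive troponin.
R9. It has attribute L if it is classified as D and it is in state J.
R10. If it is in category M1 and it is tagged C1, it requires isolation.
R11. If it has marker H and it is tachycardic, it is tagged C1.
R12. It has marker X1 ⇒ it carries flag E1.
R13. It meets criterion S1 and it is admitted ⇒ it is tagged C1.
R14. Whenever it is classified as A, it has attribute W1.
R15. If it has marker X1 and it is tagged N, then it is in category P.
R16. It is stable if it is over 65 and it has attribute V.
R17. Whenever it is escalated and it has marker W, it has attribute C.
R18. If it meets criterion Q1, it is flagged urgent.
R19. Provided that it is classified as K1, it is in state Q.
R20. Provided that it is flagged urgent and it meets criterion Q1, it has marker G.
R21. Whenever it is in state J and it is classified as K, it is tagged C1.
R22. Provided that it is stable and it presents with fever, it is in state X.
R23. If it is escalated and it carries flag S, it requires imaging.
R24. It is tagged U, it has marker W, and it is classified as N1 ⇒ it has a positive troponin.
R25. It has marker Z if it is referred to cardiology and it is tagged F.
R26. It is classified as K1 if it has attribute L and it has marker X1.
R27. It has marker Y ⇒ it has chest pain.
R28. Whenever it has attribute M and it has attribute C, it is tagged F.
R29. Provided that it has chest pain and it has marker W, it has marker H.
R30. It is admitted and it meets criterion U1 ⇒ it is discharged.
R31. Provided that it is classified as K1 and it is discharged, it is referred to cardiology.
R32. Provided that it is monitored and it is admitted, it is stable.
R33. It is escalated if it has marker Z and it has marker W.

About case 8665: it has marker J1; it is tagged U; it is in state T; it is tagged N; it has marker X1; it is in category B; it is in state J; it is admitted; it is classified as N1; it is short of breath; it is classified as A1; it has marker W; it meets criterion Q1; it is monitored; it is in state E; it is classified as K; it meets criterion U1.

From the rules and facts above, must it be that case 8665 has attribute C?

Yes

By R15 (it has marker X1, it is tagged N): it is in category P.
By R18 (it meets criterion Q1): it is flagged urgent.
By R21 (it is in state J, it is classified as K): it is tagged C1.
By R24 (it is tagged U, it has marker W, it is classified as N1): it has a positive troponin.
By R30 (it is admitted, it meets criterion U1): it is discharged.
By R32 (it is monitored, it is admitted): it is stable.
By R5 (it is in category P, it is classified as N1, it is flagged urgent): it is over 65.
By R6 (it is tagged C1, it is classified as N1): it carries flag S.
By R1 (it carries flag S, it is stable): it has attribute L.
By R3 (it is over 65, it has marker W): it has chest pain.
By R26 (it has attribute L, it has marker X1): it is classified as K1.
By R29 (it has chest pain, it has marker W): it has marker H.
By R31 (it is classified as K1, it is discharged): it is referred to cardiology.
By R8 (it has marker H, it has marker W, it has a positive troponin): it is tagged F.
By R25 (it is referred to cardiology, it is tagged F): it has marker Z.
By R33 (it has marker Z, it has marker W): it is escalated.
By R17 (it is escalated, it has marker W): it has attribute C.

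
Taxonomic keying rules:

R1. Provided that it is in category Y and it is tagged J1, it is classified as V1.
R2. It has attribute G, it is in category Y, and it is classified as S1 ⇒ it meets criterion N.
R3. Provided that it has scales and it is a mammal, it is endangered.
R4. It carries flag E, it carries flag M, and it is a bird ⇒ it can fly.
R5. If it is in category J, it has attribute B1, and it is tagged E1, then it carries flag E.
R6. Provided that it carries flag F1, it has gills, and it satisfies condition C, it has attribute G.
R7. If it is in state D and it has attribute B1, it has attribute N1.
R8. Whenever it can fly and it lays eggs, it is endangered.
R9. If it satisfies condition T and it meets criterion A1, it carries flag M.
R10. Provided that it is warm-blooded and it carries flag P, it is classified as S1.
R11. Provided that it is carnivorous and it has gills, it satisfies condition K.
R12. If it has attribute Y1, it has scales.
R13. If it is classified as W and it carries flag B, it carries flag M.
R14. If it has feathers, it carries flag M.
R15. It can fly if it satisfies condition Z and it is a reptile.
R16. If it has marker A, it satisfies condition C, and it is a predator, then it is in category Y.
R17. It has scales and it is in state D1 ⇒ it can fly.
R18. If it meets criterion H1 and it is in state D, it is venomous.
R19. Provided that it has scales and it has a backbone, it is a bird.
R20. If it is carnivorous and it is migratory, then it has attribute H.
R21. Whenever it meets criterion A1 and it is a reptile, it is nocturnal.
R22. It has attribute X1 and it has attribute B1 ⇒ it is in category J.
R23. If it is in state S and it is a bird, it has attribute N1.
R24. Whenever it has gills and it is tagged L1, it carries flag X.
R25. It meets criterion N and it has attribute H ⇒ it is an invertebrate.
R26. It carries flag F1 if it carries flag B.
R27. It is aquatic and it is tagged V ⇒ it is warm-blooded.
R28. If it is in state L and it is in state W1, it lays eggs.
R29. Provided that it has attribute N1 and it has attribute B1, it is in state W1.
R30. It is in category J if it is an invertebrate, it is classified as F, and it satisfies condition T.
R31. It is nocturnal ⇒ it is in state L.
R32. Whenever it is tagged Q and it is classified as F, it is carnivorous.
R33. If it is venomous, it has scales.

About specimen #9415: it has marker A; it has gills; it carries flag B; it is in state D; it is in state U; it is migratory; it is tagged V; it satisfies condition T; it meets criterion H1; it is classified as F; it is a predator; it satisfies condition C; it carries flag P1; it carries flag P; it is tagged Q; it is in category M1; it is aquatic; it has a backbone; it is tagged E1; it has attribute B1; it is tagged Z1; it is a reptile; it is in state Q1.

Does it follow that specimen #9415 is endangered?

No

Forward chaining from the given facts derives: has attribute N1, is in category Y, is venomous, carries flag F1, is warm-blooded, is in state W1, is carnivorous, has scales, has attribute G, is classified as S1, satisfies condition K, is a bird, has attribute H, meets criterion N, is an invertebrate, is in category J, carries flag E.
Rules concluding "it is endangered": R3 needs "it is a mammal"; R8 needs "it can fly" — none of these are established.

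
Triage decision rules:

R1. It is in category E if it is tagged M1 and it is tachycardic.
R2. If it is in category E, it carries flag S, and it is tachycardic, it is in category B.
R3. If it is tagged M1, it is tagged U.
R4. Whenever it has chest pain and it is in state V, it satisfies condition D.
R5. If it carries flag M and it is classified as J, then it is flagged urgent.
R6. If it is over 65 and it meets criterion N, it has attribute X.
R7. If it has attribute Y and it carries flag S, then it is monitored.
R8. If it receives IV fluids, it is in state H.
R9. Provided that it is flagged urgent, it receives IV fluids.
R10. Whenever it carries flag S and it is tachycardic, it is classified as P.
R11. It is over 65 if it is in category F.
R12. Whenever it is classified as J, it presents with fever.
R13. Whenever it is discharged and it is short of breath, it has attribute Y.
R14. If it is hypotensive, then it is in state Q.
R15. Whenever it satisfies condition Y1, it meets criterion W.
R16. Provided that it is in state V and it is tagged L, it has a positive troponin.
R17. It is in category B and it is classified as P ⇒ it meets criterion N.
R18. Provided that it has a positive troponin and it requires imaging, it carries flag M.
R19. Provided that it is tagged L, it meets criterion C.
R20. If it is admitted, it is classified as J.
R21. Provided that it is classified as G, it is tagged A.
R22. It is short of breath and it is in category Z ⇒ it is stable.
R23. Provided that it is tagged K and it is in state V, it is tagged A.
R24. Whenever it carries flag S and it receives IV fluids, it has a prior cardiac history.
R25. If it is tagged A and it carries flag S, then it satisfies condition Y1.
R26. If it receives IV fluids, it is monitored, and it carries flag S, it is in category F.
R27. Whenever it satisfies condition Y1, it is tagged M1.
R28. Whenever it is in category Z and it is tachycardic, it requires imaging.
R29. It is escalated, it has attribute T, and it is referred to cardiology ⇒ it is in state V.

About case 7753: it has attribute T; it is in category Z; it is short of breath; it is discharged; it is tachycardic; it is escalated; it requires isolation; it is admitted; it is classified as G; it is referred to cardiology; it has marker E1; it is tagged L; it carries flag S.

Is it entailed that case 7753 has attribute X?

Yes

By R10 (it carries flag S, it is tachycardic): it is classified as P.
By R13 (it is discharged, it is short of breath): it has attribute Y.
By R20 (it is admitted): it is classified as J.
By R21 (it is classified as G): it is tagged A.
By R25 (it is tagged A, it carries flag S): it satisfies condition Y1.
By R27 (it satisfies condition Y1): it is tagged M1.
By R28 (it is in category Z, it is tachycardic): it requires imaging.
By R29 (it is escalated, it has attribute T, it is referred to cardiology): it is in state V.
By R1 (it is tagged M1, it is tachycardic): it is in category E.
By R2 (it is in category E, it carries flag S, it is tachycardic): it is in category B.
By R7 (it has attribute Y, it carries flag S): it is monitored.
By R16 (it is in state V, it is tagged L): it has a positive troponin.
By R17 (it is in category B, it is classified as P): it meets criterion N.
By R18 (it has a positive troponin, it requires imaging): it carries flag M.
By R5 (it carries flag M, it is classified as J): it is flagged urgent.
By R9 (it is flagged urgent): it receives IV fluids.
By R26 (it receives IV fluids, it is monitored, it carries flag S): it is in category F.
By R11 (it is in category F): it is over 65.
By R6 (it is over 65, it meets criterion N): it has attribute X.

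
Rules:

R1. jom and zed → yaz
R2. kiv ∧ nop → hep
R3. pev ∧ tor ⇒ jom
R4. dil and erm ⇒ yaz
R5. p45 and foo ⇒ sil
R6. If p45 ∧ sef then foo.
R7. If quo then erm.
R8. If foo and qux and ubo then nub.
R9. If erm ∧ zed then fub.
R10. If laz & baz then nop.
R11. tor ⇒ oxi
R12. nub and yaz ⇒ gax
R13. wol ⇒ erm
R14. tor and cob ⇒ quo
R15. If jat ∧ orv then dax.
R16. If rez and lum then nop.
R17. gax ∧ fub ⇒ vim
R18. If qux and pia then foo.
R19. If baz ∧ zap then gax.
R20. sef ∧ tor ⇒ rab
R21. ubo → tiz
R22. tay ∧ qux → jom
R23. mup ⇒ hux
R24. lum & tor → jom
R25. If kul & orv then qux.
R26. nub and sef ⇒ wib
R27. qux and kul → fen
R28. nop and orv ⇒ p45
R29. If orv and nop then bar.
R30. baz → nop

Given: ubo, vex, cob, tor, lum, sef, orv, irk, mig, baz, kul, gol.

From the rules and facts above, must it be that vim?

No

Forward chaining from the given facts derives: oxi, quo, rab, tiz, jom, qux, fen, nop, erm, p45, bar, foo, nub, wib, sil.
The only rule concluding vim is R17, which needs gax; that is never established.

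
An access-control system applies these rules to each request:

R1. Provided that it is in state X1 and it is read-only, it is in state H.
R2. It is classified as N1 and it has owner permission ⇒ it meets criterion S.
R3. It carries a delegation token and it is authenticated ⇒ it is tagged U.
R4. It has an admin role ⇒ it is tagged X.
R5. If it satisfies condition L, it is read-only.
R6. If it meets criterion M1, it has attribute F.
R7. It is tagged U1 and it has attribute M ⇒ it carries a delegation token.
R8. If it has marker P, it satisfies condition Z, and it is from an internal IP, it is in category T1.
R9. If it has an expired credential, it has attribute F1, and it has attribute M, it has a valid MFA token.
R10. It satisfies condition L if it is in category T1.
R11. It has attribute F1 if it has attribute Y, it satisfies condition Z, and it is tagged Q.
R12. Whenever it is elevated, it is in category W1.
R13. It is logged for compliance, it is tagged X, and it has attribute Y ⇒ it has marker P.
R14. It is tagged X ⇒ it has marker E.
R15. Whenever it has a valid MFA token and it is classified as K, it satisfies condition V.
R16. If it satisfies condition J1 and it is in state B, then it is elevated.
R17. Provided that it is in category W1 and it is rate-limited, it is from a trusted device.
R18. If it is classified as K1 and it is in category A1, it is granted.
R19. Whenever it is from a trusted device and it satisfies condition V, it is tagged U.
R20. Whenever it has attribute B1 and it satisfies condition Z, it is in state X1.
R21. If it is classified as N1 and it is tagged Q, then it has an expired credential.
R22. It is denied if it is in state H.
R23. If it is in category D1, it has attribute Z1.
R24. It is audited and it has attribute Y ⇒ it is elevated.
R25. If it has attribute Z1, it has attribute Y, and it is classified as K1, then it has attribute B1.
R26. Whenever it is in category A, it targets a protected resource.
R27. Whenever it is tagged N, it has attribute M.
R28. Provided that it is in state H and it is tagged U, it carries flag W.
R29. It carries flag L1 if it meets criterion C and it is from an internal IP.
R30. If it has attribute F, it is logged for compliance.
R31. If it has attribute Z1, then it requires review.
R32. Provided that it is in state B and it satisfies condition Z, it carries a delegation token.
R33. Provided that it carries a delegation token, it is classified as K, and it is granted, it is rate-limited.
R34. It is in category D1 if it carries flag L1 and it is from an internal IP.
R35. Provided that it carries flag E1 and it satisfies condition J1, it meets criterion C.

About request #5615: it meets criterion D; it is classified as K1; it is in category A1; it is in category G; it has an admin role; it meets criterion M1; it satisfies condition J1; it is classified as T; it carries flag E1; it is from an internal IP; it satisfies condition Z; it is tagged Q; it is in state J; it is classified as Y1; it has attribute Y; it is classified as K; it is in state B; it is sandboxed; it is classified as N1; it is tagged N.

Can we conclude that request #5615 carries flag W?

Yes

By R4 (it has an admin role): it is tagged X.
By R6 (it meets criterion M1): it has attribute F.
By R11 (it has attribute Y, it satisfies condition Z, it is tagged Q): it has attribute F1.
By R16 (it satisfies condition J1, it is in state B): it is elevated.
By R18 (it is classified as K1, it is in category A1): it is granted.
By R21 (it is classified as N1, it is tagged Q): it has an expired credential.
By R27 (it is tagged N): it has attribute M.
By R30 (it has attribute F): it is logged for compliance.
By R32 (it is in state B, it satisfies condition Z): it carries a delegation token.
By R33 (it carries a delegation token, it is classified as K, it is granted): it is rate-limited.
By R35 (it carries flag E1, it satisfies condition J1): it meets criterion C.
By R9 (it has an expired credential, it has attribute F1, it has attribute M): it has a valid MFA token.
By R12 (it is elevated): it is in category W1.
By R13 (it is logged for compliance, it is tagged X, it has attribute Y): it has marker P.
By R15 (it has a valid MFA token, it is classified as K): it satisfies condition V.
By R17 (it is in category W1, it is rate-limited): it is from a trusted device.
By R19 (it is from a trusted device, it satisfies condition V): it is tagged U.
By R29 (it meets criterion C, it is from an internal IP): it carries flag L1.
By R34 (it carries flag L1, it is from an internal IP): it is in category D1.
By R8 (it has marker P, it satisfies condition Z, it is from an internal IP): it is in category T1.
By R10 (it is in category T1): it satisfies condition L.
By R23 (it is in category D1): it has attribute Z1.
By R25 (it has attribute Z1, it has attribute Y, it is classified as K1): it has attribute B1.
By R5 (it satisfies condition L): it is read-only.
By R20 (it has attribute B1, it satisfies condition Z): it is in state X1.
By R1 (it is in state X1, it is read-only): it is in state H.
By R28 (it is in state H, it is tagged U): it carries flag W.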